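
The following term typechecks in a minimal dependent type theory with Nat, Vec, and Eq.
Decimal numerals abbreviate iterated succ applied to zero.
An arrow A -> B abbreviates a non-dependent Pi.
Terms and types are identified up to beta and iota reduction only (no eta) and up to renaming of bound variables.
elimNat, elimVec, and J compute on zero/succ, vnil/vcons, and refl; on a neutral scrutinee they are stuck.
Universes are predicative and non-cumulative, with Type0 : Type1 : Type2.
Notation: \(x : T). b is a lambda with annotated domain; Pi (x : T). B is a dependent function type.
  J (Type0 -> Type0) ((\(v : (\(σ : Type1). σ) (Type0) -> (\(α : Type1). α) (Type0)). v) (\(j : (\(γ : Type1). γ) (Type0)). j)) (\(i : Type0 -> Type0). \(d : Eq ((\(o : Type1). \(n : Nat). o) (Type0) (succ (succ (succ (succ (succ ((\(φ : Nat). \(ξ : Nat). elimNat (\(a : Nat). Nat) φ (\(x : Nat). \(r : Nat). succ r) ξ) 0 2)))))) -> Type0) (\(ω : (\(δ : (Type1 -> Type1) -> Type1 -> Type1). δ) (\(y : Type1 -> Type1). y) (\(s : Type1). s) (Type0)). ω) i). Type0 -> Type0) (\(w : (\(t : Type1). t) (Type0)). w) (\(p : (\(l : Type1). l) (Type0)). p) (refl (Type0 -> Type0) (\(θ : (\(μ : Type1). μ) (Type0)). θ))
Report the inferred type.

inferred type:
  Type0 -> Type0


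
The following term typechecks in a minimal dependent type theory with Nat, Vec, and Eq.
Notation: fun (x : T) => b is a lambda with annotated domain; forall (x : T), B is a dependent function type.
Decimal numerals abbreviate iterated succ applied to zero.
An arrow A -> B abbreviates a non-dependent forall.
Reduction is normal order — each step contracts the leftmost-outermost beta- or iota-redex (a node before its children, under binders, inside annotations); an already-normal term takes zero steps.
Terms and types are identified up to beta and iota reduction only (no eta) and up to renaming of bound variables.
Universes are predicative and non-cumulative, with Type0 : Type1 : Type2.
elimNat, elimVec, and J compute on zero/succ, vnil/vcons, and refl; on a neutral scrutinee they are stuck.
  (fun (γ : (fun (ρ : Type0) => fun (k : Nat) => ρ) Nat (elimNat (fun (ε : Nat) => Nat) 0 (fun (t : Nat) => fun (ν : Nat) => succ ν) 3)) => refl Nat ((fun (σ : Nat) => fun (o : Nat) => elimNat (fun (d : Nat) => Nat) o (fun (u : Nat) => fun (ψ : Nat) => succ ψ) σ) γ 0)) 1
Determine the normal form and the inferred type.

reduced normal form:
  refl Nat 1
type:
  Eq Nat 1 1
observation: 7 normal-order steps separate the term from its normal form.


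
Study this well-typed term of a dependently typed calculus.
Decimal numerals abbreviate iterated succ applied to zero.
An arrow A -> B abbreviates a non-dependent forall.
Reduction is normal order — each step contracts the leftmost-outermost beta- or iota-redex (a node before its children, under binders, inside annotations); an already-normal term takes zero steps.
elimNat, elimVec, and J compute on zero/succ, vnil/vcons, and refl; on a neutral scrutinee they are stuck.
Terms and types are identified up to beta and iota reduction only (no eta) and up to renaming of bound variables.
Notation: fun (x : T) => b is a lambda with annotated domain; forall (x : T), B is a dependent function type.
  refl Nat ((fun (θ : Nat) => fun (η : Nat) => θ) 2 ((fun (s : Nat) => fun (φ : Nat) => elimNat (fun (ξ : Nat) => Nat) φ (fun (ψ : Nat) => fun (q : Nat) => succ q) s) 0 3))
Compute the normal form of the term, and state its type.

reduced normal form:
  refl Nat 2
the term's type:
  Eq Nat 2 2
observation: the leftmost-outermost redex is a beta-redex, and normalization takes 2 steps.


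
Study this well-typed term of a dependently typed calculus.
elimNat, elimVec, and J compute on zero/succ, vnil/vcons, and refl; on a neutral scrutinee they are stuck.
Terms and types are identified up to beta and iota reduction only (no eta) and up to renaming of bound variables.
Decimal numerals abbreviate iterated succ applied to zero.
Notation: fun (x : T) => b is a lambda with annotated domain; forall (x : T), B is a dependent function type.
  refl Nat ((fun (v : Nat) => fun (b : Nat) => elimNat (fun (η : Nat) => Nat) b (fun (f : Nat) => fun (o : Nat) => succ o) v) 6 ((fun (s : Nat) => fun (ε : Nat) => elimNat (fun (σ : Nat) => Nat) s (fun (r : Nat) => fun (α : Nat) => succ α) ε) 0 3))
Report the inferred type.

type:
  Eq Nat 9 9


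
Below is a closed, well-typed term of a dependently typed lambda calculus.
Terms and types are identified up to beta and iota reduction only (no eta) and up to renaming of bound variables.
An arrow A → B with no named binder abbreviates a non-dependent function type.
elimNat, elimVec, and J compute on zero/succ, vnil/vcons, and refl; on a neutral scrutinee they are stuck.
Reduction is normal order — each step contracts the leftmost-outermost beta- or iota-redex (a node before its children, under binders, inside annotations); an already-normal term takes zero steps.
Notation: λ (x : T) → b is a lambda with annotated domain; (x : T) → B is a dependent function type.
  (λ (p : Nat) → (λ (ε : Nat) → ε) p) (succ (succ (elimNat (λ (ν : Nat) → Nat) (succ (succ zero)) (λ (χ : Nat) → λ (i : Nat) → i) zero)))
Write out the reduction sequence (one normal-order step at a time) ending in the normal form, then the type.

normal-order reduction:
  (λ (p : Nat) → (λ (ε : Nat) → ε) p) (succ (succ (elimNat (λ (ν : Nat) → Nat) (succ (succ zero)) (λ (χ : Nat) → λ (i : Nat) → i) zero)))
  ~> (λ (p : Nat) → p) (succ (succ (elimNat (λ (ε : Nat) → Nat) (succ (succ zero)) (λ (ν : Nat) → λ (χ : Nat) → χ) zero)))
  ~> succ (succ (elimNat (λ (p : Nat) → Nat) (succ (succ zero)) (λ (ε : Nat) → λ (ν : Nat) → ν) zero))
  ~> succ (succ (succ (succ zero)))
the term's type:
  Nat


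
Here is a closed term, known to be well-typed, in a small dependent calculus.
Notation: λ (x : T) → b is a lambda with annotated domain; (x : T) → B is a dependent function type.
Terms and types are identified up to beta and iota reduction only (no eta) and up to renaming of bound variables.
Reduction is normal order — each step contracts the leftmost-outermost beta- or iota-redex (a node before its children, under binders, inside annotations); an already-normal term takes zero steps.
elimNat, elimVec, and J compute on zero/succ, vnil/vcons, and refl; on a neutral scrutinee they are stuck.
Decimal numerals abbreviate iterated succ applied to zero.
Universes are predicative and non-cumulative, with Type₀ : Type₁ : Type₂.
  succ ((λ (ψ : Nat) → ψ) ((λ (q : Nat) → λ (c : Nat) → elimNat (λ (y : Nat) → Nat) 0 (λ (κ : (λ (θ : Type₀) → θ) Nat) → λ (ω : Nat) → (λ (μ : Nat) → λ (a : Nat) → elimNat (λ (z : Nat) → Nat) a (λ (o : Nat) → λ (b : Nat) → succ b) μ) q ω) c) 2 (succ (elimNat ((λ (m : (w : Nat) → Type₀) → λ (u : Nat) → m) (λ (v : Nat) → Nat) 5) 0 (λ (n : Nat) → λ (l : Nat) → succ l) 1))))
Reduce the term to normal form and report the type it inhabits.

normal form:
  5
type:
  Nat
observation: 33 normal-order steps normalize the term, beginning with a beta-redex.


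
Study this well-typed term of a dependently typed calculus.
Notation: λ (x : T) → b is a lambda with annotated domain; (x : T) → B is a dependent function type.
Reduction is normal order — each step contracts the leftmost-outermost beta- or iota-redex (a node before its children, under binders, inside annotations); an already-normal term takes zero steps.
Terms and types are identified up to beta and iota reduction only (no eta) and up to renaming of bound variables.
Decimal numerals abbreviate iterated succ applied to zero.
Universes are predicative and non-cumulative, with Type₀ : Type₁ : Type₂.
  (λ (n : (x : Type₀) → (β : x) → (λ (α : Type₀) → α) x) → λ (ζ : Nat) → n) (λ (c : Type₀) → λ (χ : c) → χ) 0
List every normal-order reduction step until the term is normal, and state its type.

normal-order reduction:
  (λ (n : (x : Type₀) → (β : x) → (λ (α : Type₀) → α) x) → λ (ζ : Nat) → n) (λ (c : Type₀) → λ (χ : c) → χ) 0
  ~> (λ (n : Nat) → λ (x : Type₀) → λ (β : x) → β) 0
  ~> λ (n : Type₀) → λ (x : n) → x
type:
  (n : Type₀) → (x : n) → n


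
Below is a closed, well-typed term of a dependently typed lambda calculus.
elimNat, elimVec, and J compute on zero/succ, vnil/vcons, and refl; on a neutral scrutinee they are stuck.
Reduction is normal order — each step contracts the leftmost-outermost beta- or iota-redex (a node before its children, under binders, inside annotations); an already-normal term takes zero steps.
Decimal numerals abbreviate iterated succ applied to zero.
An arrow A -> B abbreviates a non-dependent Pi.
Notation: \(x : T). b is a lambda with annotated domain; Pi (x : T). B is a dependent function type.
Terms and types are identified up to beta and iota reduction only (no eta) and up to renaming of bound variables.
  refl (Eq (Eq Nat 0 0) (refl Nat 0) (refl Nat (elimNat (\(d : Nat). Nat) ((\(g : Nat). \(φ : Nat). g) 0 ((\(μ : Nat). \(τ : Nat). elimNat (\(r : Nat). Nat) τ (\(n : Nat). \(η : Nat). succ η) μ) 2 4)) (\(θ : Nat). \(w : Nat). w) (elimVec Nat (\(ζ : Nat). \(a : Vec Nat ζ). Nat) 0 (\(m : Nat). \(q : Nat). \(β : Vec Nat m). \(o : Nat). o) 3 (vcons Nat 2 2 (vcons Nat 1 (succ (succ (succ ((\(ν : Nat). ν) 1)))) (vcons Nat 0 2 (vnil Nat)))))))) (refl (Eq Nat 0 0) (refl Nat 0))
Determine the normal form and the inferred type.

resulting normal form:
  refl (Eq (Eq Nat 0 0) (refl Nat 0) (refl Nat 0)) (refl (Eq Nat 0 0) (refl Nat 0))
inferred type:
  Eq (Eq (Eq Nat 0 0) (refl Nat 0) (refl Nat 0)) (refl (Eq Nat 0 0) (refl Nat 0)) (refl (Eq Nat 0 0) (refl Nat 0))


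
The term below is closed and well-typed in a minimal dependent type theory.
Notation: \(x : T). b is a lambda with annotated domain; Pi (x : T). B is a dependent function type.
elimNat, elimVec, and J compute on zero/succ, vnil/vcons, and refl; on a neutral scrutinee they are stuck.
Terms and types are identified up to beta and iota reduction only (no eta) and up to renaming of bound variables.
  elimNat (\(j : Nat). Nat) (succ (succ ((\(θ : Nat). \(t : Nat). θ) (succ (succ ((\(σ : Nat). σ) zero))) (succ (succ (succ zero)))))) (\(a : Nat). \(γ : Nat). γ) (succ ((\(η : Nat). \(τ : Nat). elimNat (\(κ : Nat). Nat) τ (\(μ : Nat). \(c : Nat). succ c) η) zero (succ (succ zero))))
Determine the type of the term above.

the term's type:
  Nat


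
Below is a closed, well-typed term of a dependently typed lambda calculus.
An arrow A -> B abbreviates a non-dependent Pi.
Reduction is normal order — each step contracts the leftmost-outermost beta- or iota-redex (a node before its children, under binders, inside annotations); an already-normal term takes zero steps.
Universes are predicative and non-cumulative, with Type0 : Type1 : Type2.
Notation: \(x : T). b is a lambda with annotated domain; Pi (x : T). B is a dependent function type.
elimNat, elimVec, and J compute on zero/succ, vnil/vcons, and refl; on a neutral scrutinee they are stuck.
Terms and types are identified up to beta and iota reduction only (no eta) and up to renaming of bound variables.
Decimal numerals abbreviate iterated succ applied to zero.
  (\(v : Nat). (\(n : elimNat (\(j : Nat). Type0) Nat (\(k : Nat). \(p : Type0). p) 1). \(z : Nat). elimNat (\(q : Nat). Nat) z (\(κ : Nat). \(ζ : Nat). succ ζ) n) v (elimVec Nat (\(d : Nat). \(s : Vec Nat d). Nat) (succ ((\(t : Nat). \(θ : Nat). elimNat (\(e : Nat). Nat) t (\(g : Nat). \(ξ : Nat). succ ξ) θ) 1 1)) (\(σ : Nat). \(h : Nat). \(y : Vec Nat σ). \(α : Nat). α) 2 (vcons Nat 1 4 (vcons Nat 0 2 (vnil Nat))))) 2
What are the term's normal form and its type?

reduced normal form:
  5
the term's type:
  Nat


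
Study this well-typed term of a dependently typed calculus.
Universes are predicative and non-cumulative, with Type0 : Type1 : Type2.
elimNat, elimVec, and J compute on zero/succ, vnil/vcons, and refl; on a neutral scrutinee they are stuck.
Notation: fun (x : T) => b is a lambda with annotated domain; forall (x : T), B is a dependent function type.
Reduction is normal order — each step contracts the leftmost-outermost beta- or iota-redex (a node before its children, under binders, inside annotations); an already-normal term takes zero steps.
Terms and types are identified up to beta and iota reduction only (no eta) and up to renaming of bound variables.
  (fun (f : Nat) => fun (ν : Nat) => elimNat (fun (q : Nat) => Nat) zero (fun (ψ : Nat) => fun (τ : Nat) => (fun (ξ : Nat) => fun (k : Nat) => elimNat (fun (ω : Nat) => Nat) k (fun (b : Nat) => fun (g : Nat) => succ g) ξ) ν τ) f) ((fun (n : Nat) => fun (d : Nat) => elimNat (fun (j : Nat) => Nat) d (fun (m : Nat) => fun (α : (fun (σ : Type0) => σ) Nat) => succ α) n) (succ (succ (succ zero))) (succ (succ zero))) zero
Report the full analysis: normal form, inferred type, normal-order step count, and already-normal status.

reduced normal form:
  zero
the term's type:
  Nat
normal-order step count: 33
term was already normal: no
first redex: a beta-redex


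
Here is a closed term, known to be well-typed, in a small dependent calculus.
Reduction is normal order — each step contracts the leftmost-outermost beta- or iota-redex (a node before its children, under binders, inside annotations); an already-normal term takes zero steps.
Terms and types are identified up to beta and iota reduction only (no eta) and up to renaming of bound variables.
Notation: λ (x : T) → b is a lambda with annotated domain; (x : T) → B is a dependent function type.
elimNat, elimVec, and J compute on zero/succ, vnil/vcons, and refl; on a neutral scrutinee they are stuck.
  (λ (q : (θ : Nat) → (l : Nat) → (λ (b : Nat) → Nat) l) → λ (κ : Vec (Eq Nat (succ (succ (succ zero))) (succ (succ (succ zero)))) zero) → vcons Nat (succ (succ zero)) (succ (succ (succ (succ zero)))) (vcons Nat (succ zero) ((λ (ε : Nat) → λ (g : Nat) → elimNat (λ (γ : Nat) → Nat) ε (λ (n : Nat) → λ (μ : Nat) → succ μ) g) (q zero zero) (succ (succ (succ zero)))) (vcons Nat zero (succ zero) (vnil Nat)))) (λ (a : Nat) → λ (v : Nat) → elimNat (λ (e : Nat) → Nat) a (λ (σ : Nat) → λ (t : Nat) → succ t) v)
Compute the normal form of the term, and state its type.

reduced normal form:
  λ (q : Vec (Eq Nat (succ (succ (succ zero))) (succ (succ (succ zero)))) zero) → vcons Nat (succ (succ zero)) (succ (succ (succ (succ zero)))) (vcons Nat (succ zero) (succ (succ (succ zero))) (vcons Nat zero (succ zero) (vnil Nat)))
type:
  (q : Vec (Eq Nat (succ (succ (succ zero))) (succ (succ (succ zero)))) zero) → Vec Nat (succ (succ (succ zero)))


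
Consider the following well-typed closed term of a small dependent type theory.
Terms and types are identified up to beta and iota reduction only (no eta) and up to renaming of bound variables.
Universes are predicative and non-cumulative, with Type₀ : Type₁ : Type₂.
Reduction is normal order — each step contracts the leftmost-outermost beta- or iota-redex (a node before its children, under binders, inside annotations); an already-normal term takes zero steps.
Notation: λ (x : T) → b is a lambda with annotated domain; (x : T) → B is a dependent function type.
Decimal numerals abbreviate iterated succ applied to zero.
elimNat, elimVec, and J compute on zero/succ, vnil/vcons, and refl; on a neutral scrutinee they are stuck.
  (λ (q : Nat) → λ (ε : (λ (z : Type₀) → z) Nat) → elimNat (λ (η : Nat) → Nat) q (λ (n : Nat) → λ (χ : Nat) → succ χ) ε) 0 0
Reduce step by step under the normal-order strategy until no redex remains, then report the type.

reduction (normal order):
  (λ (q : Nat) → λ (ε : (λ (z : Type₀) → z) Nat) → elimNat (λ (η : Nat) → Nat) q (λ (n : Nat) → λ (χ : Nat) → succ χ) ε) 0 0
  ~> (λ (q : (λ (ε : Type₀) → ε) Nat) → elimNat (λ (z : Nat) → Nat) 0 (λ (η : Nat) → λ (n : Nat) → succ n) q) 0
  ~> elimNat (λ (q : Nat) → Nat) 0 (λ (ε : Nat) → λ (z : Nat) → succ z) 0
  ~> 0
type:
  Nat


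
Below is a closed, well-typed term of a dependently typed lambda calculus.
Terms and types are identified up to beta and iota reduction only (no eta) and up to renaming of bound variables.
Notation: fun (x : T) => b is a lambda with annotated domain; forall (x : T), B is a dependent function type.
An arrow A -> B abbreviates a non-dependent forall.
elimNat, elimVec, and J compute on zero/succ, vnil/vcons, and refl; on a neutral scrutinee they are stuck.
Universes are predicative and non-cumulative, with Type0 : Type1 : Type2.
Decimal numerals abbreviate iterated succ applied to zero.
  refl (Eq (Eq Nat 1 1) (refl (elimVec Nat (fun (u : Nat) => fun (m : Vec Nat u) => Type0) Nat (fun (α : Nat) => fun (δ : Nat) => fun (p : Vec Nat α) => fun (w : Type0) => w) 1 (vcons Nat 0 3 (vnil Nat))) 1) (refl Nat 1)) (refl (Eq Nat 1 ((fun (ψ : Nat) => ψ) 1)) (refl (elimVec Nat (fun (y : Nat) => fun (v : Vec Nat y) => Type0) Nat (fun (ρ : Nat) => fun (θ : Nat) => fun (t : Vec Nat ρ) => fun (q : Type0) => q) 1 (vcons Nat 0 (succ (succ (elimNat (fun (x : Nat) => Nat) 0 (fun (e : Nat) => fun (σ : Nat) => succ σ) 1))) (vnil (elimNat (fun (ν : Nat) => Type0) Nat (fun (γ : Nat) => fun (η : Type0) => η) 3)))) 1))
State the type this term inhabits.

inferred type:
  Eq (Eq (Eq Nat 1 1) (refl Nat 1) (refl Nat 1)) (refl (Eq Nat 1 1) (refl Nat 1)) (refl (Eq Nat 1 1) (refl Nat 1))


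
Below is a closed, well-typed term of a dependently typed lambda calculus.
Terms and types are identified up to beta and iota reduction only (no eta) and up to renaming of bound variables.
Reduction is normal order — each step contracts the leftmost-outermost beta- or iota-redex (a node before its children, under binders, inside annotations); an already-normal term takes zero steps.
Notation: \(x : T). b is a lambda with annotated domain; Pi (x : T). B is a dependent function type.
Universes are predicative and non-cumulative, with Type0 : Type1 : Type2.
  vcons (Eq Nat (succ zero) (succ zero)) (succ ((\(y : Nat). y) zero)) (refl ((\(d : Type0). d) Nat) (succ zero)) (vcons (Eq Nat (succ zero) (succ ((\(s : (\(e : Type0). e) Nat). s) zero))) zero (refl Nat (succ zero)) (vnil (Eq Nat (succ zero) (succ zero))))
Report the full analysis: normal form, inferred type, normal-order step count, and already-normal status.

reduced normal form:
  vcons (Eq Nat (succ zero) (succ zero)) (succ zero) (refl Nat (succ zero)) (vcons (Eq Nat (succ zero) (succ zero)) zero (refl Nat (succ zero)) (vnil (Eq Nat (succ zero) (succ zero))))
inferred type:
  Vec (Eq Nat (succ zero) (succ zero)) (succ (succ zero))
reduction steps (normal order): 3
already normal: no
first redex: a beta-redex


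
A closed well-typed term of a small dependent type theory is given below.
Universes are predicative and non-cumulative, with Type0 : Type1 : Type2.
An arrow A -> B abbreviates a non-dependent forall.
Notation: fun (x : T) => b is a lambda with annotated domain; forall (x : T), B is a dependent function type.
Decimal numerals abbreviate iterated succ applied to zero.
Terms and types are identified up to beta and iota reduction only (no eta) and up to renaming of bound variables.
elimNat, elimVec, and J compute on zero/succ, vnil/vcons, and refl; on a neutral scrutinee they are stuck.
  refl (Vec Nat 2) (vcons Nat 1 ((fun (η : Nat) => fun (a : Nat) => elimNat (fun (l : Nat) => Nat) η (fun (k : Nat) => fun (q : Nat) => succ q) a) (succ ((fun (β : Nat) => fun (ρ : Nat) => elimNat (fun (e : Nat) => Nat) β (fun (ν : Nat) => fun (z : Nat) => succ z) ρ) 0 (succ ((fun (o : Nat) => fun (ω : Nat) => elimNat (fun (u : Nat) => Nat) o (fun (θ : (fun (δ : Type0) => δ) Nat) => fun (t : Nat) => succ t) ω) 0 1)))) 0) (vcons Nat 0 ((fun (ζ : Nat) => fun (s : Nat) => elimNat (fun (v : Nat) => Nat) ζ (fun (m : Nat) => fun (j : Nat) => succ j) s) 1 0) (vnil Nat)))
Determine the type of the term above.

the term's type:
  Eq (Vec Nat 2) (vcons Nat 1 3 (vcons Nat 0 1 (vnil Nat))) (vcons Nat 1 3 (vcons Nat 0 1 (vnil Nat)))


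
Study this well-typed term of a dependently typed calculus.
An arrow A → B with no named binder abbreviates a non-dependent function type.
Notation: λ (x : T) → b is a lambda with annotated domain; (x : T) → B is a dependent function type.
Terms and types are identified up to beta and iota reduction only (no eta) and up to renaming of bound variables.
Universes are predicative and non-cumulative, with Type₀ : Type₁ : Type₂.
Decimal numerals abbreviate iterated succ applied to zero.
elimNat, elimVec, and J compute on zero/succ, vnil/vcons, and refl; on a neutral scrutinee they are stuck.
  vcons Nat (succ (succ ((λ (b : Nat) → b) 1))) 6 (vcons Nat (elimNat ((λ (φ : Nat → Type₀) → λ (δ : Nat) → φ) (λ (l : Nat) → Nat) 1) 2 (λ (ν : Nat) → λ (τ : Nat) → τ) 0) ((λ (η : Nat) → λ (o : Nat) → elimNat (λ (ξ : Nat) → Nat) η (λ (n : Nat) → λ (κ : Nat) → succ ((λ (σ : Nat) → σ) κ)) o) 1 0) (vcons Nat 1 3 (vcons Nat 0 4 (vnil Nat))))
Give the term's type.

inferred type:
  Vec Nat 4


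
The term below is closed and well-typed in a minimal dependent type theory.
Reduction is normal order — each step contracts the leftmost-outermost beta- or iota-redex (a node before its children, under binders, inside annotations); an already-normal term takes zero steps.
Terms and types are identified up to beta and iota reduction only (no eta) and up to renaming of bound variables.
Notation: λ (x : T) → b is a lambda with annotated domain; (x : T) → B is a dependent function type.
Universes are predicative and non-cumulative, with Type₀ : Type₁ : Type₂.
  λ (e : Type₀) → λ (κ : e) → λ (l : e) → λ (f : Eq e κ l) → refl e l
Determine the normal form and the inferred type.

normal form:
  λ (e : Type₀) → λ (κ : e) → λ (l : e) → λ (f : Eq e κ l) → refl e l
type:
  (e : Type₀) → (κ : e) → (l : e) → (f : Eq e κ l) → Eq e l l
observation: no redex remains anywhere in the term; it is its own normal form.


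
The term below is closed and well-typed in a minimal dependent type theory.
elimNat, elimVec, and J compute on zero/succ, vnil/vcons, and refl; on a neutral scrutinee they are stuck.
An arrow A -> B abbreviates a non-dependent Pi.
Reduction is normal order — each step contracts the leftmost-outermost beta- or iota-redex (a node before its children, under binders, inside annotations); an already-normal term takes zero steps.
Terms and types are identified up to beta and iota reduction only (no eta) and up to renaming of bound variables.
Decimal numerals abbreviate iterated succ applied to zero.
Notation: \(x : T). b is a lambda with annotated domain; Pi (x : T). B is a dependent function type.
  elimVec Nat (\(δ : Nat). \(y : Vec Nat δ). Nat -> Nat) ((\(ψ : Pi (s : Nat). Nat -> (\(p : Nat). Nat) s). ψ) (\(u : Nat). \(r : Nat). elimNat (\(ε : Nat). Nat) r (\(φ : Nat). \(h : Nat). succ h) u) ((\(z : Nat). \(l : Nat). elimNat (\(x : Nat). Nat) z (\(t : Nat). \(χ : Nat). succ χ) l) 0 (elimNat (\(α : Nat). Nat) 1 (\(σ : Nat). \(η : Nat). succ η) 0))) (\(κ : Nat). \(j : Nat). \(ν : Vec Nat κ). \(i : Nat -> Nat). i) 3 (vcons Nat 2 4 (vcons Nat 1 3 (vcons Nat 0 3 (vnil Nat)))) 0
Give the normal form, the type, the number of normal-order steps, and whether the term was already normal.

normal form:
  1
type:
  Nat
steps to reach normal form (normal order): 30
started in normal form: no
first contracted redex: an elimVec iota-redex


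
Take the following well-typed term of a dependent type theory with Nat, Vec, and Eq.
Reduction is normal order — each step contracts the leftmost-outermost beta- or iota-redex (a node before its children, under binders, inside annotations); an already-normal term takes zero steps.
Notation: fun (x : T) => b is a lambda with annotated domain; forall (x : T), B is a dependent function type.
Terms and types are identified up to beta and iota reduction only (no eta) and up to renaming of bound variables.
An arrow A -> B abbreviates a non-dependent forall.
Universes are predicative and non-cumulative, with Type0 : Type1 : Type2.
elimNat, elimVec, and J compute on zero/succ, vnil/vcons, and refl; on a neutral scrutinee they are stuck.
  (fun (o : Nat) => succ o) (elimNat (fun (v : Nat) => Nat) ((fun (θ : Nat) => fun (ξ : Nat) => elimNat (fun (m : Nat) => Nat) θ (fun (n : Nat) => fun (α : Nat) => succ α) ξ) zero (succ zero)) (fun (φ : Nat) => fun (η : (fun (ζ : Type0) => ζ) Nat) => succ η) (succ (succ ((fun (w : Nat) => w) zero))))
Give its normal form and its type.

resulting normal form:
  succ (succ (succ (succ zero)))
type:
  Nat
observation: 16 normal-order steps separate the term from its normal form.


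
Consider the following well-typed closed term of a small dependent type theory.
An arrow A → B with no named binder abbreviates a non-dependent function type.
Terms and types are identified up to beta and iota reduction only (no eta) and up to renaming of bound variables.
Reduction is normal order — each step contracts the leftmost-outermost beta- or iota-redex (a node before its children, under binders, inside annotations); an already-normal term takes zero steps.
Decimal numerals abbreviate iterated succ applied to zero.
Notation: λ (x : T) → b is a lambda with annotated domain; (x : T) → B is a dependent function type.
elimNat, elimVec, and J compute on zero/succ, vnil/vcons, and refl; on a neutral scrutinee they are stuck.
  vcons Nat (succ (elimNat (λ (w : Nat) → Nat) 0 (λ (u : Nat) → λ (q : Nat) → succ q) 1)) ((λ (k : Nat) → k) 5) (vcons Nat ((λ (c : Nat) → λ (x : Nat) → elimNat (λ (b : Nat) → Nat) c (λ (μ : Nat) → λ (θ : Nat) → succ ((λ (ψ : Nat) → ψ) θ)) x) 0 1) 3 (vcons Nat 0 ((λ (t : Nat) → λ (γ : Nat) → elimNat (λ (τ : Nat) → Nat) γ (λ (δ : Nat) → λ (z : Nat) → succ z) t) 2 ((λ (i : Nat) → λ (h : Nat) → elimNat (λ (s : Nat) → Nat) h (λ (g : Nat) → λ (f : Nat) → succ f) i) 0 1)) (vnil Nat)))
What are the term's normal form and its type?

reduced normal form:
  vcons Nat 2 5 (vcons Nat 1 3 (vcons Nat 0 3 (vnil Nat)))
the term's type:
  Vec Nat 3


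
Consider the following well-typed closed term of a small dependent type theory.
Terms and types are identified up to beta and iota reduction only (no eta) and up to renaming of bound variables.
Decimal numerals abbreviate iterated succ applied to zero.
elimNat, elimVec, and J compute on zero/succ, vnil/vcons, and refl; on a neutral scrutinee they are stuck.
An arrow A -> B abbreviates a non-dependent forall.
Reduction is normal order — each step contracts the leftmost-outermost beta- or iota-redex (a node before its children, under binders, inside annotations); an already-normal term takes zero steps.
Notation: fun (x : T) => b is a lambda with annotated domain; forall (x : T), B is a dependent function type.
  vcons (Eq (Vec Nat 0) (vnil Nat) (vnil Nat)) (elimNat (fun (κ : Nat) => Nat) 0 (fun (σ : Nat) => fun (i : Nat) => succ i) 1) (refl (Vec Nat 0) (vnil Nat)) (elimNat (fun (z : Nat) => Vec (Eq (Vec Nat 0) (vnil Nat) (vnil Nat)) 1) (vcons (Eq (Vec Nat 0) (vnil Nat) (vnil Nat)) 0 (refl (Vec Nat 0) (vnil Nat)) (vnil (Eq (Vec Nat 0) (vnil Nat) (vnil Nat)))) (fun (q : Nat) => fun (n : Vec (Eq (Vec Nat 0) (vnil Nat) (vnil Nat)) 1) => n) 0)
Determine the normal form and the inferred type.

resulting normal form:
  vcons (Eq (Vec Nat 0) (vnil Nat) (vnil Nat)) 1 (refl (Vec Nat 0) (vnil Nat)) (vcons (Eq (Vec Nat 0) (vnil Nat) (vnil Nat)) 0 (refl (Vec Nat 0) (vnil Nat)) (vnil (Eq (Vec Nat 0) (vnil Nat) (vnil Nat))))
type:
  Vec (Eq (Vec Nat 0) (vnil Nat) (vnil Nat)) 2
observation: contracting an elimNat iota-redex first, the term normalizes in 5 steps.


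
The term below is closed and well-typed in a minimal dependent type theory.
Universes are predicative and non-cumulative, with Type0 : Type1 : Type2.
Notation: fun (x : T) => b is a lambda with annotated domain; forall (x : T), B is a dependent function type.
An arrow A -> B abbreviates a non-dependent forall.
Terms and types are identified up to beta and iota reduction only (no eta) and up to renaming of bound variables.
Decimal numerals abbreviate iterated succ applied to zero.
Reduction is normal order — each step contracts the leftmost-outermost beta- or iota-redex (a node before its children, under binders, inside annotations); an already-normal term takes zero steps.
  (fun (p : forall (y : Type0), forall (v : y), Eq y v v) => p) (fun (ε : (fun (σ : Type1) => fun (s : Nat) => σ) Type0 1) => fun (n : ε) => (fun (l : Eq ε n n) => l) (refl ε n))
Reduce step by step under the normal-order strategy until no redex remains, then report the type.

normal-order reduction:
  (fun (p : forall (y : Type0), forall (v : y), Eq y v v) => p) (fun (ε : (fun (σ : Type1) => fun (s : Nat) => σ) Type0 1) => fun (n : ε) => (fun (l : Eq ε n n) => l) (refl ε n))
  ~> fun (p : (fun (y : Type1) => fun (v : Nat) => y) Type0 1) => fun (ε : p) => (fun (σ : Eq p ε ε) => σ) (refl p ε)
  ~> fun (p : (fun (y : Nat) => Type0) 1) => fun (v : p) => (fun (ε : Eq p v v) => ε) (refl p v)
  ~> fun (p : Type0) => fun (y : p) => (fun (v : Eq p y y) => v) (refl p y)
  ~> fun (p : Type0) => fun (y : p) => refl p y
inferred type:
  forall (p : Type0), forall (y : p), Eq p y y


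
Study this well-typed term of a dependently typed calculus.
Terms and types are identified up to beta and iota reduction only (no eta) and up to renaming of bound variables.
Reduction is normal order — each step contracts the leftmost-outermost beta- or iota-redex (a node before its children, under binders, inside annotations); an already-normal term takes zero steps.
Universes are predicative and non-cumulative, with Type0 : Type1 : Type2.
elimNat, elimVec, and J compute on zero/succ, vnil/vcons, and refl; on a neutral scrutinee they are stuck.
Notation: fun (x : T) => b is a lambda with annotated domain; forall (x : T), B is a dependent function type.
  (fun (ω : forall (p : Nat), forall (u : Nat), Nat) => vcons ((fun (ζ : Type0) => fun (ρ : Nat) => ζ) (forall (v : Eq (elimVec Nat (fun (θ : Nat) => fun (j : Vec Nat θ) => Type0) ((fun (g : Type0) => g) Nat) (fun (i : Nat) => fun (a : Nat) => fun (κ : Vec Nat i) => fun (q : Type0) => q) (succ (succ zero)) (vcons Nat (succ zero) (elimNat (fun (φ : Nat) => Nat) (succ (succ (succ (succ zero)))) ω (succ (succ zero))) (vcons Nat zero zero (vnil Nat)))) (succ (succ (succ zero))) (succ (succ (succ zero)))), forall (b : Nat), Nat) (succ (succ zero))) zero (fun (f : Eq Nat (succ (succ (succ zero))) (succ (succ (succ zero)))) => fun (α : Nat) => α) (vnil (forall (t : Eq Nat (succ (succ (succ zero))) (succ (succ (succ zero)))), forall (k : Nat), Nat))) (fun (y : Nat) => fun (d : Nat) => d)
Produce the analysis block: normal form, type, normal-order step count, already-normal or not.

normal form:
  vcons (forall (ω : Eq Nat (succ (succ (succ zero))) (succ (succ (succ zero)))), forall (p : Nat), Nat) zero (fun (u : Eq Nat (succ (succ (succ zero))) (succ (succ (succ zero)))) => fun (ζ : Nat) => ζ) (vnil (forall (ρ : Eq Nat (succ (succ (succ zero))) (succ (succ (succ zero)))), forall (v : Nat), Nat))
inferred type:
  Vec (forall (ω : Eq Nat (succ (succ (succ zero))) (succ (succ (succ zero)))), forall (p : Nat), Nat) (succ zero)
steps to reach normal form (normal order): 15
already normal: no
first redex: a beta-redex


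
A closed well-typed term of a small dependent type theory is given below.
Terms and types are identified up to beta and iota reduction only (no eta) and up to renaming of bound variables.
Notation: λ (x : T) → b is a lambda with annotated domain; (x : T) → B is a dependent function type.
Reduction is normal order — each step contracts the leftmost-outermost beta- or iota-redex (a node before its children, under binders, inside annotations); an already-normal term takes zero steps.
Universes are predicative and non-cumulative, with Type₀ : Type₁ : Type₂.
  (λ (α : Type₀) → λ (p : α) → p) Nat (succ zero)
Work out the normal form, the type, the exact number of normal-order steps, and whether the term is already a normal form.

resulting normal form:
  succ zero
the term's type:
  Nat
steps to reach normal form (normal order): 2
started in normal form: no
first contracted redex: a beta-redex


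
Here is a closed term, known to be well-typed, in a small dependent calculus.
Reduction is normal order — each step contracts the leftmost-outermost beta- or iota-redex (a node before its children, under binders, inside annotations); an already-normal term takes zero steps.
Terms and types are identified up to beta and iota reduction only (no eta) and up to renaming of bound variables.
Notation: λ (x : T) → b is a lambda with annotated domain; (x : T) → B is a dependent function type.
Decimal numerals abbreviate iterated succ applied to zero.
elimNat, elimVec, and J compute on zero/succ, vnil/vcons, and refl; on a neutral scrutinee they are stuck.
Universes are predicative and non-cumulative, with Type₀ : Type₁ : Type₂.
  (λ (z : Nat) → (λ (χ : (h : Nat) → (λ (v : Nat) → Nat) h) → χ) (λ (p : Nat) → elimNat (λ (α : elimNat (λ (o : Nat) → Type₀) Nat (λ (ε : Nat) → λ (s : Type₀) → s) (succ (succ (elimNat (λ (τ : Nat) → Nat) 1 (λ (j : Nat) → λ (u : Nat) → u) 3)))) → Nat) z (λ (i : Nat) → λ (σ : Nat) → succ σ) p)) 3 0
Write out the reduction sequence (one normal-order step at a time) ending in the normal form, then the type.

normal-order reduction sequence:
  (λ (z : Nat) → (λ (χ : (h : Nat) → (λ (v : Nat) → Nat) h) → χ) (λ (p : Nat) → elimNat (λ (α : elimNat (λ (o : Nat) → Type₀) Nat (λ (ε : Nat) → λ (s : Type₀) → s) (succ (succ (elimNat (λ (τ : Nat) → Nat) 1 (λ (j : Nat) → λ (u : Nat) → u) 3)))) → Nat) z (λ (i : Nat) → λ (σ : Nat) → succ σ) p)) 3 0
  ~> (λ (z : (χ : Nat) → (λ (h : Nat) → Nat) χ) → z) (λ (v : Nat) → elimNat (λ (p : elimNat (λ (α : Nat) → Type₀) Nat (λ (o : Nat) → λ (ε : Type₀) → ε) (succ (succ (elimNat (λ (s : Nat) → Nat) 1 (λ (τ : Nat) → λ (j : Nat) → j) 3)))) → Nat) 3 (λ (u : Nat) → λ (i : Nat) → succ i) v) 0
  ~> (λ (z : Nat) → elimNat (λ (χ : elimNat (λ (h : Nat) → Type₀) Nat (λ (v : Nat) → λ (p : Type₀) → p) (succ (succ (elimNat (λ (α : Nat) → Nat) 1 (λ (o : Nat) → λ (ε : Nat) → ε) 3)))) → Nat) 3 (λ (s : Nat) → λ (τ : Nat) → succ τ) z) 0
  ~> elimNat (λ (z : elimNat (λ (χ : Nat) → Type₀) Nat (λ (h : Nat) → λ (v : Type₀) → v) (succ (succ (elimNat (λ (p : Nat) → Nat) 1 (λ (α : Nat) → λ (o : Nat) → o) 3)))) → Nat) 3 (λ (ε : Nat) → λ (s : Nat) → succ s) 0
  ~> 3
inferred type:
  Nat


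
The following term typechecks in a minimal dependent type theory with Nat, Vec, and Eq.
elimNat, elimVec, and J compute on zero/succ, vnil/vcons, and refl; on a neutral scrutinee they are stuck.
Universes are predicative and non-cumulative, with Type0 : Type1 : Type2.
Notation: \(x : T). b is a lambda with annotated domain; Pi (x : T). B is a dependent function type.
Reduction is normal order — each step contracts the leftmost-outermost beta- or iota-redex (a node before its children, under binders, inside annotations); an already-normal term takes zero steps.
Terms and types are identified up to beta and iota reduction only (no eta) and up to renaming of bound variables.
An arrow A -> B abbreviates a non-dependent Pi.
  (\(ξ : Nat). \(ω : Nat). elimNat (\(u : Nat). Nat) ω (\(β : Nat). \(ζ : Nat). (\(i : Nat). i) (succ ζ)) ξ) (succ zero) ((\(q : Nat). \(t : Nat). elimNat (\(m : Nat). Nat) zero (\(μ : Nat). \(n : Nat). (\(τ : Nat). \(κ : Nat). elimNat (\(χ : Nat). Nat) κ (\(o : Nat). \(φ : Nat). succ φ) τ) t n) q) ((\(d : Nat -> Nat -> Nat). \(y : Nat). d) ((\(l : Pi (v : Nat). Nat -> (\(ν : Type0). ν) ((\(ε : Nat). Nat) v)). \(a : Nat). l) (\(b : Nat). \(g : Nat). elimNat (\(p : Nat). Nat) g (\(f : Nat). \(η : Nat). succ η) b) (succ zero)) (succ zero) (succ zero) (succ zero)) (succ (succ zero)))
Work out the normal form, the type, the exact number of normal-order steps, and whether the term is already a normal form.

resulting normal form:
  succ (succ (succ (succ (succ zero))))
type:
  Nat
steps to reach normal form (normal order): 35
term was already normal: no
first contracted redex: a beta-redex


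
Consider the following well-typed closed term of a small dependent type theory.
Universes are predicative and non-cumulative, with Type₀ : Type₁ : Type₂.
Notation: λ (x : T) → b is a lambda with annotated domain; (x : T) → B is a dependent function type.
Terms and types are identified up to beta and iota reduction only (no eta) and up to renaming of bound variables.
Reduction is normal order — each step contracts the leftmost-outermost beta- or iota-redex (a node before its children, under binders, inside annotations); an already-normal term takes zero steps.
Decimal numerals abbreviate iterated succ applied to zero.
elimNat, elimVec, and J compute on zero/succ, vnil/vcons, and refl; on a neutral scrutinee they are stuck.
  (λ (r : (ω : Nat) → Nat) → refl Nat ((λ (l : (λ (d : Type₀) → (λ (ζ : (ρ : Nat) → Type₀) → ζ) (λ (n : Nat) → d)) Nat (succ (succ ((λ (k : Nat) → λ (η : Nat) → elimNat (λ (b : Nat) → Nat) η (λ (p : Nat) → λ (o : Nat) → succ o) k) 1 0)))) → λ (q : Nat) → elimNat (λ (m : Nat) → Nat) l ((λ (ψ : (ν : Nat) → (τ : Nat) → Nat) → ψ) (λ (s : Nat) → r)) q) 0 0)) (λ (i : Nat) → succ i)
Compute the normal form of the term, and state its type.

resulting normal form:
  refl Nat 0
the term's type:
  Eq Nat 0 0


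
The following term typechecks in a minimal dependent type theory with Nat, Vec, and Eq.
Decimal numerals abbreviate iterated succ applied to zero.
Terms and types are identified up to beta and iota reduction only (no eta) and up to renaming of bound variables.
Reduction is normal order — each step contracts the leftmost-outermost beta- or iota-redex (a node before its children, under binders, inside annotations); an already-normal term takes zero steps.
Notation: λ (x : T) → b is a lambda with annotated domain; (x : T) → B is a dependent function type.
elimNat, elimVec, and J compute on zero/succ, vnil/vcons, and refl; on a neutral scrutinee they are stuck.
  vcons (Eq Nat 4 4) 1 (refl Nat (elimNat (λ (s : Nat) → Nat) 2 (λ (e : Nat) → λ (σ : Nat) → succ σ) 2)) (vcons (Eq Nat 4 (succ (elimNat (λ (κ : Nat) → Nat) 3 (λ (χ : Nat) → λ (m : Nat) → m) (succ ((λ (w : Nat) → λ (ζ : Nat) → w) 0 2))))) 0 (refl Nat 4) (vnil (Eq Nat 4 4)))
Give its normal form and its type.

reduced normal form:
  vcons (Eq Nat 4 4) 1 (refl Nat 4) (vcons (Eq Nat 4 4) 0 (refl Nat 4) (vnil (Eq Nat 4 4)))
type:
  Vec (Eq Nat 4 4) 2


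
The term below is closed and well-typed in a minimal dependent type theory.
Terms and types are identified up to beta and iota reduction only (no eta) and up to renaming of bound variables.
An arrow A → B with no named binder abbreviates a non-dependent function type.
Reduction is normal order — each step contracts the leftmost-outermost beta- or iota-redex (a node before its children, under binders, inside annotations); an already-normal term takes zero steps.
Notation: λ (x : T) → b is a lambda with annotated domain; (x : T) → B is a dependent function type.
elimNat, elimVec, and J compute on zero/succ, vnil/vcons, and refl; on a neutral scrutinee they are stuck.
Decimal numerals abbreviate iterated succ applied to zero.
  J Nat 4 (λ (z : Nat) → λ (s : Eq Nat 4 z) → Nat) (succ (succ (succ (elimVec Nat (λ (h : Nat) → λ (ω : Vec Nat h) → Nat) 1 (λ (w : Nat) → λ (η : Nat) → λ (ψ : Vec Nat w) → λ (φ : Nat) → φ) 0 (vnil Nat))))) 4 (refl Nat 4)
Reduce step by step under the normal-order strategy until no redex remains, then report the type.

normal-order reduction:
  J Nat 4 (λ (z : Nat) → λ (s : Eq Nat 4 z) → Nat) (succ (succ (succ (elimVec Nat (λ (h : Nat) → λ (ω : Vec Nat h) → Nat) 1 (λ (w : Nat) → λ (η : Nat) → λ (ψ : Vec Nat w) → λ (φ : Nat) → φ) 0 (vnil Nat))))) 4 (refl Nat 4)
  ~> succ (succ (succ (elimVec Nat (λ (z : Nat) → λ (s : Vec Nat z) → Nat) 1 (λ (h : Nat) → λ (ω : Nat) → λ (w : Vec Nat h) → λ (η : Nat) → η) 0 (vnil Nat))))
  ~> 4
type:
  Nat
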